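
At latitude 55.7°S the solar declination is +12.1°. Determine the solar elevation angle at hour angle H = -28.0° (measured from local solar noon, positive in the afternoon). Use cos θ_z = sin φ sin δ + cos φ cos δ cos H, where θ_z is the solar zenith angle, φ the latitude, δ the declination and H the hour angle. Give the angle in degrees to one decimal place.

With φ = -55.7°, δ = 12.1°, H = -28.00°: sin φ sin δ = -0.1732, cos φ cos δ cos H = 0.4865, so cos θ_z = 0.3133.
θ_z = arccos(0.3133) = 71.74°, so the elevation is 90° − 71.74° = 18.26°.

18.3°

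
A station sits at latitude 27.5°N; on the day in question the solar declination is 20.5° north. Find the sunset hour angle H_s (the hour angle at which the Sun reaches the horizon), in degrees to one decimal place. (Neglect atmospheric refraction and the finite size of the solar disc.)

The sunset hour angle satisfies cos H_s = −tan φ tan δ = -0.1946, giving H_s = 101.22°.

101.2°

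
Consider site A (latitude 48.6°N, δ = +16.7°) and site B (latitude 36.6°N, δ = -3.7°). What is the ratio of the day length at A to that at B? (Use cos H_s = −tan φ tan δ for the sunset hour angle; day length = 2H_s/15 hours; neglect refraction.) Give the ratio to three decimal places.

1.260

A: H_s = arccos(−tan 48.6° · tan 16.7°) = 109.90°, so 2H_s/15 = 14.6533 h.
B: H_s = arccos(−tan 36.6° · tan -3.7°) = 87.25°, so 2H_s/15 = 11.6333 h.
Ratio A/B = 14.6533 / 11.6333 = 1.2596.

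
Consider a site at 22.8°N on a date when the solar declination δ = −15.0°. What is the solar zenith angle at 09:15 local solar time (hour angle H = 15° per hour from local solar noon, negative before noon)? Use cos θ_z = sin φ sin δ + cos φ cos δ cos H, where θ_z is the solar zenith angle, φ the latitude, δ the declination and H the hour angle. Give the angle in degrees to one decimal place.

55.3°

Hour angle H = 15° × (9.25 − 12) = -41.25°.
cos θ_z = sin φ sin δ + cos φ cos δ cos H = (0.3875)(-0.2588) + (0.9219)(0.9659)(0.7518) = 0.5692.
θ_z = arccos(0.5692) = 55.31°.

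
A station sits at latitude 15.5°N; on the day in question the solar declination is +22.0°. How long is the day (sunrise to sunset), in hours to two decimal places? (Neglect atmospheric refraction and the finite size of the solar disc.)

The sunset hour angle satisfies cos H_s = −tan φ tan δ = -0.1120, giving H_s = 96.43°.
Day length = 2 H_s / 15° h⁻¹ = 192.86° / 15 = 12.857 h.

12.86 hours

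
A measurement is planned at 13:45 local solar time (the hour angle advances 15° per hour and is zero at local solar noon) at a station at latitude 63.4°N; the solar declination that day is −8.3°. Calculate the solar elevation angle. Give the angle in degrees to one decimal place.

Hour angle H = 15° × (13.75 − 12) = 26.25°.
cos θ_z = sin φ sin δ + cos φ cos δ cos H = (0.8942)(-0.1444) + (0.4478)(0.9895)(0.8969) = 0.2683.
θ_z = arccos(0.2683) = 74.44°, so the elevation is 90° − 74.44° = 15.56°.

15.6°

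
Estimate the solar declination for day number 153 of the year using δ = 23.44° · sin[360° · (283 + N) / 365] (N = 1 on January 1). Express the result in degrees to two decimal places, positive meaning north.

+22.03°

360 × (283 + 153) / 365 = 430.027°; sin(430.027°) = 0.9399.
δ = 23.44 × 0.9399 = 22.031° ≈ +22.03°.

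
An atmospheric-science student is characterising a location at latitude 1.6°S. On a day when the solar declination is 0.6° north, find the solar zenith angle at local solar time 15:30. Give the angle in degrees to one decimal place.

52.5°

Hour angle H = 15° × (15.5 − 12) = 52.50°.
cos θ_z = sin(-1.6°) sin(0.6°) + cos(-1.6°) cos(0.6°) cos(52.50°) = -0.0003 + 0.6085 = 0.6082.
θ_z = arccos(0.6082) = 52.54°.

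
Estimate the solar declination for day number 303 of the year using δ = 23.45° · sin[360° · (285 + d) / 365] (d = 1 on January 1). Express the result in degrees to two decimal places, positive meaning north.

360 × (285 + 303) / 365 = 579.945°; sin(579.945°) = -0.6421.
δ = 23.45 × -0.6421 = -15.057° ≈ -15.06°.

-15.06°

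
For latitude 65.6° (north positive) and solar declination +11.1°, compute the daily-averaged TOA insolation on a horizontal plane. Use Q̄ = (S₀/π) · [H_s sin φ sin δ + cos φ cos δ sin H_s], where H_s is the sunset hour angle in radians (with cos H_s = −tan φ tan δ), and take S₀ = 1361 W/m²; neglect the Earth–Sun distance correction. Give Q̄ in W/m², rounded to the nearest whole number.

312 W/m²

−tan φ tan δ = −(2.2045)(0.1962) = -0.4325; H_s = arccos(-0.4325) = 115.63°. In radians, H_s = 2.0181.
H_s sin φ sin δ = 2.0181 × 0.9107 × 0.1925 = 0.3538.
cos φ cos δ sin H_s = 0.4131 × 0.9813 × 0.9016 = 0.3655.
Q̄ = (1361/π) × (0.3538 + 0.3655) = 433.22 × 0.7193 = 311.62 W/m².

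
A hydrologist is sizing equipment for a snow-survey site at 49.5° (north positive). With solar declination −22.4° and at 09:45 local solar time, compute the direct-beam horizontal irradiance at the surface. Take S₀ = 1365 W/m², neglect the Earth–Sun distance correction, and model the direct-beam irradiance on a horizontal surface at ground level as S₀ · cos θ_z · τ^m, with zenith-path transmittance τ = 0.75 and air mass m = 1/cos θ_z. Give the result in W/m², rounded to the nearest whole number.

72 W/m²

Hour angle H = 15° × (9.75 − 12) = -33.75°.
cos θ_z = sin(49.5°) sin(-22.4°) + cos(49.5°) cos(-22.4°) cos(-33.75°) = -0.2898 + 0.4993 = 0.2095.
Air mass m = 1/cos θ_z = 1/0.2095 = 4.773; τ^m = 0.75^4.773 = 0.2533.
Surface direct beam = 1365 × 0.2095 × 0.2533 = 72.44 W/m².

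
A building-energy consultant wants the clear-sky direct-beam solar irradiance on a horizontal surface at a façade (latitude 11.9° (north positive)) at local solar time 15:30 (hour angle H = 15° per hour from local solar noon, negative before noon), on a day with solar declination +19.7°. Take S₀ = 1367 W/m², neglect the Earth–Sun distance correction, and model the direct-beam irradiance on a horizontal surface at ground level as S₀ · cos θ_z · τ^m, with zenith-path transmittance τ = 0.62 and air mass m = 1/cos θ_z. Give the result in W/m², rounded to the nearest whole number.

Hour angle H = 15° × (15.5 − 12) = 52.50°.
cos θ_z = sin φ sin δ + cos φ cos δ cos H = (0.2062)(0.3371) + (0.9785)(0.9415)(0.6088) = 0.6304.
Air mass m = 1/cos θ_z = 1/0.6304 = 1.586; τ^m = 0.62^1.586 = 0.4685.
Surface direct beam = 1367 × 0.6304 × 0.4685 = 403.73 W/m².

404 W/m²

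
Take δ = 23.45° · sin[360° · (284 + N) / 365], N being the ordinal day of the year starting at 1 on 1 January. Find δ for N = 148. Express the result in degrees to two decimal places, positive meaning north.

+21.44°

360 × (284 + 148) / 365 = 426.082°; sin(426.082°) = 0.9141.
δ = 23.45 × 0.9141 = 21.436° ≈ +21.44°.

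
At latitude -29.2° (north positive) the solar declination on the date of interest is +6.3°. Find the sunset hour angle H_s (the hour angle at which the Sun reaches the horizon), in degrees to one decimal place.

−tan φ tan δ = −(-0.5589)(0.1104) = 0.0617; H_s = arccos(0.0617) = 86.46°.

86.5°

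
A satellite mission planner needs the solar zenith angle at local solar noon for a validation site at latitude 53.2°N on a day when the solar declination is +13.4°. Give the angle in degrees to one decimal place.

At local solar noon the hour angle is zero, so the zenith angle is |φ − δ| = |53.2° − (13.4°)| = 39.8°.

39.8°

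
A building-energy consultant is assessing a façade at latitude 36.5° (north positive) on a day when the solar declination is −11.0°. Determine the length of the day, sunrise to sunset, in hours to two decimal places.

cos H_s = −tan(36.5°) · tan(-11.0°) = 0.1438, so H_s = arccos(0.1438) = 81.73°.
Day length = 2 H_s / 15° h⁻¹ = 163.46° / 15 = 10.897 h.

10.90 hours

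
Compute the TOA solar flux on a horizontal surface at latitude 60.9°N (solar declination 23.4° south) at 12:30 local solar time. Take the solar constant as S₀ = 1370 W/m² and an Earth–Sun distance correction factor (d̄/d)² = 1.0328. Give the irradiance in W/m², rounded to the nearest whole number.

135 W/m²

Hour angle H = 15° × (12.5 − 12) = 7.50°.
cos θ_z = sin φ sin δ + cos φ cos δ cos H = (0.8738)(-0.3971) + (0.4863)(0.9178)(0.9914) = 0.0955.
Top-of-atmosphere irradiance = S₀ (d̄/d)² cos θ_z = 1370 × 1.0328 × 0.0955 = 135.13 W/m².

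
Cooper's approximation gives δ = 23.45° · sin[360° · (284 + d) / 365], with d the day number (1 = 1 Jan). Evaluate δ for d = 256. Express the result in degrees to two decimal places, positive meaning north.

360 × (284 + 256) / 365 = 532.603°; sin(532.603°) = 0.1287.
δ = 23.45 × 0.1287 = 3.018° ≈ +3.02°.

+3.02°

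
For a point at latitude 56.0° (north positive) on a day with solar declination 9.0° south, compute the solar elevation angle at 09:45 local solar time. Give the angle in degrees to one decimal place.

19.2°

Hour angle H = 15° × (9.75 − 12) = -33.75°.
cos θ_z = sin φ sin δ + cos φ cos δ cos H = (0.8290)(-0.1564) + (0.5592)(0.9877)(0.8315) = 0.3296.
θ_z = arccos(0.3296) = 70.76°, so the elevation is 90° − 70.76° = 19.24°.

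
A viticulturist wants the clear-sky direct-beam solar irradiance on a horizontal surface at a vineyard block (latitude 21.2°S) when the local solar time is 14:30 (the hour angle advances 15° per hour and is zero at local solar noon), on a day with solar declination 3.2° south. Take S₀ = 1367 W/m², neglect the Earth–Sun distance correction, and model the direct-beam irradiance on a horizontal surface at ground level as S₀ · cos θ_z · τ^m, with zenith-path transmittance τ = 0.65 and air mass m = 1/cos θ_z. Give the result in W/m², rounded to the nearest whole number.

588 W/m²

Hour angle H = 15° × (14.5 − 12) = 37.50°.
cos θ_z = sin(-21.2°) sin(-3.2°) + cos(-21.2°) cos(-3.2°) cos(37.50°) = 0.0202 + 0.7385 = 0.7587.
Air mass m = 1/cos θ_z = 1/0.7587 = 1.318; τ^m = 0.65^1.318 = 0.5668.
Surface direct beam = 1367 × 0.7587 × 0.5668 = 587.85 W/m².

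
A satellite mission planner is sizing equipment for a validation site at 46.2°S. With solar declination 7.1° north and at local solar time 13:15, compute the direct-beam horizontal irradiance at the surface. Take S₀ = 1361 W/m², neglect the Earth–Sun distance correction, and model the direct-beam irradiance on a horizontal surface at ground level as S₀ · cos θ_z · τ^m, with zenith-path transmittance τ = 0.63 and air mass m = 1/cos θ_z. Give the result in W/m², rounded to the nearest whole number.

335 W/m²

Hour angle H = 15° × (13.25 − 12) = 18.75°.
With φ = -46.2°, δ = 7.1°, H = 18.75°: sin φ sin δ = -0.0892, cos φ cos δ cos H = 0.6504, so cos θ_z = 0.5612.
Air mass m = 1/cos θ_z = 1/0.5612 = 1.782; τ^m = 0.63^1.782 = 0.4390.
Surface direct beam = 1361 × 0.5612 × 0.4390 = 335.31 W/m².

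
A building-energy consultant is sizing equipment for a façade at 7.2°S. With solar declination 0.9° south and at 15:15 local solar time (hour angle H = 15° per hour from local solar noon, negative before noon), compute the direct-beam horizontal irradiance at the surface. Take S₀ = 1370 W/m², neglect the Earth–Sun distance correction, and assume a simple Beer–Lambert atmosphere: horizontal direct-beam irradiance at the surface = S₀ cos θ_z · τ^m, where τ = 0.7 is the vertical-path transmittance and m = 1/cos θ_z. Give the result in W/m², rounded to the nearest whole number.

522 W/m²

Hour angle H = 15° × (15.25 − 12) = 48.75°.
cos θ_z = sin(-7.2°) sin(-0.9°) + cos(-7.2°) cos(-0.9°) cos(48.75°) = 0.0020 + 0.6541 = 0.6561.
Air mass m = 1/cos θ_z = 1/0.6561 = 1.524; τ^m = 0.7^1.524 = 0.5807.
Surface direct beam = 1370 × 0.6561 × 0.5807 = 521.97 W/m².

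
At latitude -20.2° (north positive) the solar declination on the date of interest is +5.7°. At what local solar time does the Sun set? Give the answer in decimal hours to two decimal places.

−tan φ tan δ = −(-0.3679)(0.0998) = 0.0367; H_s = arccos(0.0367) = 87.90°.
Sunset is at 12 + H_s/15 = 12 + 5.860 = 17.860 h local solar time.

17.86 h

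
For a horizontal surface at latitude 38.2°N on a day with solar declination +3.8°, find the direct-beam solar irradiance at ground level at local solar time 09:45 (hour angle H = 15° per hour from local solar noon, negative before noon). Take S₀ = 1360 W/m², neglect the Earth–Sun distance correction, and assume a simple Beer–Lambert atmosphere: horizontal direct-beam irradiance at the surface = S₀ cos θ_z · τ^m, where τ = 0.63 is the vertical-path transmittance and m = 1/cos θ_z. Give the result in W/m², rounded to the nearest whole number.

Hour angle H = 15° × (9.75 − 12) = -33.75°.
cos θ_z = sin φ sin δ + cos φ cos δ cos H = (0.6184)(0.0663) + (0.7859)(0.9978)(0.8315) = 0.6930.
Air mass m = 1/cos θ_z = 1/0.6930 = 1.443; τ^m = 0.63^1.443 = 0.5134.
Surface direct beam = 1360 × 0.6930 × 0.5134 = 483.87 W/m².

484 W/m²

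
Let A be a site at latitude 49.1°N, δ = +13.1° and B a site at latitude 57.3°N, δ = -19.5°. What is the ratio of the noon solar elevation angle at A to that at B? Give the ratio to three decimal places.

4.091

A: 90° − |49.1 − (13.1)| = 54.00°.
B: 90° − |57.3 − (-19.5)| = 13.20°.
Ratio A/B = 54.0000 / 13.2000 = 4.0909.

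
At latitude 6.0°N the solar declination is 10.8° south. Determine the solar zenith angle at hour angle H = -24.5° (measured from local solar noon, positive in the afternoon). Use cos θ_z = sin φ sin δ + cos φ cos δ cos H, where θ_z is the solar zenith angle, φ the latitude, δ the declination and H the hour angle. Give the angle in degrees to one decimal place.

29.6°

cos θ_z = sin φ sin δ + cos φ cos δ cos H = (0.1045)(-0.1874) + (0.9945)(0.9823)(0.9100) = 0.8694.
θ_z = arccos(0.8694) = 29.61°.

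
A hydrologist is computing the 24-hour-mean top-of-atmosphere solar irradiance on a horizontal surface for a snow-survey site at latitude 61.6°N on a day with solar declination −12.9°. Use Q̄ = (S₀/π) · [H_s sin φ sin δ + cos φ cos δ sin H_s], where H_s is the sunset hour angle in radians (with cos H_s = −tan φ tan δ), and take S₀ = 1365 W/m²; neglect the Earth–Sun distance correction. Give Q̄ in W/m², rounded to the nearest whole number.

−tan φ tan δ = −(1.8495)(-0.2290) = 0.4235; H_s = arccos(0.4235) = 64.94°. In radians, H_s = 1.1334.
H_s sin φ sin δ = 1.1334 × 0.8796 × -0.2233 = -0.2226.
cos φ cos δ sin H_s = 0.4756 × 0.9748 × 0.9059 = 0.4200.
Q̄ = (1365/π) × (-0.2226 + 0.4200) = 434.49 × 0.1974 = 85.77 W/m².

86 W/m²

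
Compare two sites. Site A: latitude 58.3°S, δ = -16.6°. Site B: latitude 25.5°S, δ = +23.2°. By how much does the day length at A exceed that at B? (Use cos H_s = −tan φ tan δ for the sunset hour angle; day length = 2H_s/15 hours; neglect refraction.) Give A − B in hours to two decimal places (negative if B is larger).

A: H_s = arccos(−tan -58.3° · tan -16.6°) = 118.86°, so 2H_s/15 = 15.8480 h.
B: H_s = arccos(−tan -25.5° · tan 23.2°) = 78.20°, so 2H_s/15 = 10.4267 h.
A − B = 15.8480 − 10.4267 = 5.4213 h.

+5.42 h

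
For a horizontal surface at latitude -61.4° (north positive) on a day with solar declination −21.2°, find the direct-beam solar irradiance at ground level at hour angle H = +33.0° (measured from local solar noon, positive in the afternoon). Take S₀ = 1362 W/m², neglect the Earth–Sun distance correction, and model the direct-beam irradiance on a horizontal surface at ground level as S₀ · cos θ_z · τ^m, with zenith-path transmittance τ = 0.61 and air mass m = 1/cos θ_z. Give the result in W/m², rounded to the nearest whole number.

cos θ_z = sin(-61.4°) sin(-21.2°) + cos(-61.4°) cos(-21.2°) cos(33.00°) = 0.3175 + 0.3743 = 0.6918.
Air mass m = 1/cos θ_z = 1/0.6918 = 1.446; τ^m = 0.61^1.446 = 0.4893.
Surface direct beam = 1362 × 0.6918 × 0.4893 = 461.03 W/m².

461 W/m²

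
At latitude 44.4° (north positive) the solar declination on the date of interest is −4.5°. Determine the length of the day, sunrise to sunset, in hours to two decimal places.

11.41 hours

The sunset hour angle satisfies cos H_s = −tan φ tan δ = 0.0771, giving H_s = 85.58°.
Day length = 2 H_s / 15° h⁻¹ = 171.16° / 15 = 11.411 h.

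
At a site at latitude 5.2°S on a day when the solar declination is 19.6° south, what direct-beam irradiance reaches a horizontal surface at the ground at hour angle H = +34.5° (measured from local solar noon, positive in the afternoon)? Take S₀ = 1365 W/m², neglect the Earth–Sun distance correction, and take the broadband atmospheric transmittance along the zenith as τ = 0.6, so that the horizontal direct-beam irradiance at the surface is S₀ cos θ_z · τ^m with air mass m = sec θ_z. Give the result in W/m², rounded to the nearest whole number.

581 W/m²

cos θ_z = sin φ sin δ + cos φ cos δ cos H = (-0.0906)(-0.3355) + (0.9959)(0.9421)(0.8241) = 0.8036.
Air mass m = 1/cos θ_z = 1/0.8036 = 1.244; τ^m = 0.6^1.244 = 0.5297.
Surface direct beam = 1365 × 0.8036 × 0.5297 = 581.04 W/m².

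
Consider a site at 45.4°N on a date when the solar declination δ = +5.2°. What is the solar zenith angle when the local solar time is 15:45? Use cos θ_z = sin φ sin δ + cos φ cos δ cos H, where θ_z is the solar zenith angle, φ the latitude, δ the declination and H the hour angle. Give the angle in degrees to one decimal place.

Hour angle H = 15° × (15.75 − 12) = 56.25°.
cos θ_z = sin φ sin δ + cos φ cos δ cos H = (0.7120)(0.0906) + (0.7022)(0.9959)(0.5556) = 0.4530.
θ_z = arccos(0.4530) = 63.06°.

63.1°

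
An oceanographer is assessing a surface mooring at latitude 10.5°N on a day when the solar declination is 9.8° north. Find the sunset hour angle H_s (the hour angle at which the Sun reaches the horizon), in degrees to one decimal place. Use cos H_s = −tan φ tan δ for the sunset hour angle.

cos H_s = −tan(10.5°) · tan(9.8°) = -0.0320, so H_s = arccos(-0.0320) = 91.83°.

91.8°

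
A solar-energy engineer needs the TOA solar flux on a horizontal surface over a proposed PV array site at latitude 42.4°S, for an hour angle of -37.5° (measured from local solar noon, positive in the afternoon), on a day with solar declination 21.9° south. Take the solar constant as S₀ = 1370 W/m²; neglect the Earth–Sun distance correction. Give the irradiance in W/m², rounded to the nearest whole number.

1089 W/m²

cos θ_z = sin(-42.4°) sin(-21.9°) + cos(-42.4°) cos(-21.9°) cos(-37.50°) = 0.2515 + 0.5436 = 0.7951.
Top-of-atmosphere irradiance = S₀ cos θ_z = 1370 × 0.7951 = 1089.29 W/m².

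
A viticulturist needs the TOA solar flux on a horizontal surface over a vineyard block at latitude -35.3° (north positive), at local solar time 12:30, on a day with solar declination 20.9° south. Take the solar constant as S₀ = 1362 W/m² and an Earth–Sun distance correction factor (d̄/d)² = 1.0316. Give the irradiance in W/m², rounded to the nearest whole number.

Hour angle H = 15° × (12.5 − 12) = 7.50°.
cos θ_z = sin(-35.3°) sin(-20.9°) + cos(-35.3°) cos(-20.9°) cos(7.50°) = 0.2061 + 0.7559 = 0.9620.
Top-of-atmosphere irradiance = S₀ (d̄/d)² cos θ_z = 1362 × 1.0316 × 0.9620 = 1351.65 W/m².

1352 W/m²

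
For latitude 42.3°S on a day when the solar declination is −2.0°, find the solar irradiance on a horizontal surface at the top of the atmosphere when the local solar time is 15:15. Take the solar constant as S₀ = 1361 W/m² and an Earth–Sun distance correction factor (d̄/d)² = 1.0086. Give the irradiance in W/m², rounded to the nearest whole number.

701 W/m²

Hour angle H = 15° × (15.25 − 12) = 48.75°.
cos θ_z = sin(-42.3°) sin(-2.0°) + cos(-42.3°) cos(-2.0°) cos(48.75°) = 0.0235 + 0.4874 = 0.5109.
Top-of-atmosphere irradiance = S₀ (d̄/d)² cos θ_z = 1361 × 1.0086 × 0.5109 = 701.31 W/m².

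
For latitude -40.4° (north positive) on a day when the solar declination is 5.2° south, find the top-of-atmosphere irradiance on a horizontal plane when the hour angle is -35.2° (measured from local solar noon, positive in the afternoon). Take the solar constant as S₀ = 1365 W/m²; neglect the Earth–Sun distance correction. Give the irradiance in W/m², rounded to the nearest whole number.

cos θ_z = sin φ sin δ + cos φ cos δ cos H = (-0.6481)(-0.0906) + (0.7615)(0.9959)(0.8171) = 0.6784.
Top-of-atmosphere irradiance = S₀ cos θ_z = 1365 × 0.6784 = 926.02 W/m².

926 W/m²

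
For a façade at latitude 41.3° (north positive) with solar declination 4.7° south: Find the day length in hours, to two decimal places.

11.45 hours

The sunset hour angle satisfies cos H_s = −tan φ tan δ = 0.0722, giving H_s = 85.86°.
Day length = 2 H_s / 15° h⁻¹ = 171.72° / 15 = 11.448 h.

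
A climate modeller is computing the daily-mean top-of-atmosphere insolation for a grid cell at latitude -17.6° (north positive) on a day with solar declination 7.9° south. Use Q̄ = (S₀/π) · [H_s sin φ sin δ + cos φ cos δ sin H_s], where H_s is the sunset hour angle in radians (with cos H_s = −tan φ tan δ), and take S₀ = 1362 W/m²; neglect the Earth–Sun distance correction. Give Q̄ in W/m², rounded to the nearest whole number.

The sunset hour angle satisfies cos H_s = −tan φ tan δ = -0.0440, giving H_s = 92.52°. In radians, H_s = 1.6148.
H_s sin φ sin δ = 1.6148 × -0.3024 × -0.1374 = 0.0671.
cos φ cos δ sin H_s = 0.9532 × 0.9905 × 0.9990 = 0.9432.
Q̄ = (1362/π) × (0.0671 + 0.9432) = 433.54 × 1.0103 = 438.01 W/m².

438 W/m²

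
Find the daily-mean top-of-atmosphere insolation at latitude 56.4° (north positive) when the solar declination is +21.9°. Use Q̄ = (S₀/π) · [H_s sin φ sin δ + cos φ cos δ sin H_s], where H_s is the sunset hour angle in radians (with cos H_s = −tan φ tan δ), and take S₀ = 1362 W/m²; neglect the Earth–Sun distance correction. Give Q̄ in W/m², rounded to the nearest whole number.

476 W/m²

The sunset hour angle satisfies cos H_s = −tan φ tan δ = -0.6051, giving H_s = 127.24°. In radians, H_s = 2.2208.
H_s sin φ sin δ = 2.2208 × 0.8329 × 0.3730 = 0.6899.
cos φ cos δ sin H_s = 0.5534 × 0.9278 × 0.7961 = 0.4088.
Q̄ = (1362/π) × (0.6899 + 0.4088) = 433.54 × 1.0987 = 476.33 W/m².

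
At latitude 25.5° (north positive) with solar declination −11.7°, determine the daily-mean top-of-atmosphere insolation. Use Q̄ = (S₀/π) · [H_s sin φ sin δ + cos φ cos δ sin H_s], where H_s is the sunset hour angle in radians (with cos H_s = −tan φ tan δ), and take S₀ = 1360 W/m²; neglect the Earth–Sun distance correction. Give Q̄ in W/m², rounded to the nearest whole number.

cos H_s = −tan(25.5°) · tan(-11.7°) = 0.0988, so H_s = arccos(0.0988) = 84.33°. In radians, H_s = 1.4718.
H_s sin φ sin δ = 1.4718 × 0.4305 × -0.2028 = -0.1285.
cos φ cos δ sin H_s = 0.9026 × 0.9792 × 0.9951 = 0.8795.
Q̄ = (1360/π) × (-0.1285 + 0.8795) = 432.90 × 0.7510 = 325.11 W/m².

325 W/m²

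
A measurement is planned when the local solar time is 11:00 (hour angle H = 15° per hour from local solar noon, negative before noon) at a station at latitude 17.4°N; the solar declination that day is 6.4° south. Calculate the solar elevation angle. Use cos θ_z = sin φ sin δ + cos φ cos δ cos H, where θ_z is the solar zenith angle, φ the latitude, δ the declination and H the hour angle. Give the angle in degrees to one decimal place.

Hour angle H = 15° × (11 − 12) = -15.00°.
cos θ_z = sin φ sin δ + cos φ cos δ cos H = (0.2990)(-0.1115) + (0.9542)(0.9938)(0.9659) = 0.8826.
θ_z = arccos(0.8826) = 28.04°, so the elevation is 90° − 28.04° = 61.96°.

62.0°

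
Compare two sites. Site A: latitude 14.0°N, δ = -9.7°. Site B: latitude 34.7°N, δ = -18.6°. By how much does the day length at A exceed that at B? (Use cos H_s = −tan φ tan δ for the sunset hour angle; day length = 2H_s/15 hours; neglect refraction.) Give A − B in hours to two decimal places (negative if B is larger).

A: H_s = arccos(−tan 14.0° · tan -9.7°) = 87.56°, so 2H_s/15 = 11.6747 h.
B: H_s = arccos(−tan 34.7° · tan -18.6°) = 76.52°, so 2H_s/15 = 10.2027 h.
A − B = 11.6747 − 10.2027 = 1.4720 h.

+1.47 h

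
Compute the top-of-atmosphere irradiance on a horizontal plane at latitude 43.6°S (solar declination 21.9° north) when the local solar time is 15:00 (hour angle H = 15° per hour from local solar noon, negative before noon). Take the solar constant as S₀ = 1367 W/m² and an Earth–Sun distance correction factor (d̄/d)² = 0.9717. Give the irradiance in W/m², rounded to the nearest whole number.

Hour angle H = 15° × (15 − 12) = 45.00°.
With φ = -43.6°, δ = 21.9°, H = 45.00°: sin φ sin δ = -0.2572, cos φ cos δ cos H = 0.4751, so cos θ_z = 0.2179.
Top-of-atmosphere irradiance = S₀ (d̄/d)² cos θ_z = 1367 × 0.9717 × 0.2179 = 289.44 W/m².

289 W/m²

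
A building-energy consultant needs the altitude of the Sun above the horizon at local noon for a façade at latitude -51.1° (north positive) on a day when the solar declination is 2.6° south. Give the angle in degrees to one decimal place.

41.5°

At local solar noon the hour angle is zero, so the elevation is 90° − |φ − δ| = 90° − |-51.1° − (-2.6°)| = 90° − 48.5° = 41.5°.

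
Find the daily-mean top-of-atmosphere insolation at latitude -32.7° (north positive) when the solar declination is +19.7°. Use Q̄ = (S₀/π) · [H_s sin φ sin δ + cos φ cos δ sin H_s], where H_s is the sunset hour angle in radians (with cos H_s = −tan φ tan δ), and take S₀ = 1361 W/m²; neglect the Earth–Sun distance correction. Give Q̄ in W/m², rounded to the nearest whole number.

The sunset hour angle satisfies cos H_s = −tan φ tan δ = 0.2299, giving H_s = 76.71°. In radians, H_s = 1.3388.
H_s sin φ sin δ = 1.3388 × -0.5402 × 0.3371 = -0.2438.
cos φ cos δ sin H_s = 0.8415 × 0.9415 × 0.9732 = 0.7710.
Q̄ = (1361/π) × (-0.2438 + 0.7710) = 433.22 × 0.5272 = 228.39 W/m².

228 W/m²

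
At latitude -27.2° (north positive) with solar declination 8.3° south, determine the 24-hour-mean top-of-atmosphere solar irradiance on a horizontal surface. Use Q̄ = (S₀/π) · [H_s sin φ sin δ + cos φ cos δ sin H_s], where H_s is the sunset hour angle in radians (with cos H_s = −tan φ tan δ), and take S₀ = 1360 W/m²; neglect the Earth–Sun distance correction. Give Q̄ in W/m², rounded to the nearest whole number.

−tan φ tan δ = −(-0.5139)(-0.1459) = -0.0750; H_s = arccos(-0.0750) = 94.30°. In radians, H_s = 1.6458.
H_s sin φ sin δ = 1.6458 × -0.4571 × -0.1444 = 0.1086.
cos φ cos δ sin H_s = 0.8894 × 0.9895 × 0.9972 = 0.8776.
Q̄ = (1360/π) × (0.1086 + 0.8776) = 432.90 × 0.9862 = 426.93 W/m².

427 W/m²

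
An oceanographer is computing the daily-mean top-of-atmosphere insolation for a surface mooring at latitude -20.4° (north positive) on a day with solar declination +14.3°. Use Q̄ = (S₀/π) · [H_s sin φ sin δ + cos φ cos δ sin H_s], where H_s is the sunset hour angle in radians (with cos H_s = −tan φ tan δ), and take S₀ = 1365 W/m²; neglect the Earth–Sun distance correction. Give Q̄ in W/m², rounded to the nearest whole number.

−tan φ tan δ = −(-0.3719)(0.2549) = 0.0948; H_s = arccos(0.0948) = 84.56°. In radians, H_s = 1.4759.
H_s sin φ sin δ = 1.4759 × -0.3486 × 0.2470 = -0.1271.
cos φ cos δ sin H_s = 0.9373 × 0.9690 × 0.9955 = 0.9042.
Q̄ = (1365/π) × (-0.1271 + 0.9042) = 434.49 × 0.7771 = 337.64 W/m².

338 W/m²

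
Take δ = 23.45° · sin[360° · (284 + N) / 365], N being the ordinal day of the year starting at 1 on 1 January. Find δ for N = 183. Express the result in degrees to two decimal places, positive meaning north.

+23.05°

360 × (284 + 183) / 365 = 460.603°; sin(460.603°) = 0.9829.
δ = 23.45 × 0.9829 = 23.049° ≈ +23.05°.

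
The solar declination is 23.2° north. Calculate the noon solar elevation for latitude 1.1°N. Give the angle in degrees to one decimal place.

67.9°

At local solar noon the hour angle is zero, so the elevation is 90° − |φ − δ| = 90° − |1.1° − (23.2°)| = 90° − 22.1° = 67.9°.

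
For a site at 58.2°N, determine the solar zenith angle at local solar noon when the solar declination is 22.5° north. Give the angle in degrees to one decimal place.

35.7°

At local solar noon the hour angle is zero, so the zenith angle is |φ − δ| = |58.2° − (22.5°)| = 35.7°.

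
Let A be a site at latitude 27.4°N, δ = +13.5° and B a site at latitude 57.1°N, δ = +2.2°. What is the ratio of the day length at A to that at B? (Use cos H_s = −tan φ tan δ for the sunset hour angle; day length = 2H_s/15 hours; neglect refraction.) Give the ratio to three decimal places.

1.040

A: H_s = arccos(−tan 27.4° · tan 13.5°) = 97.15°, so 2H_s/15 = 12.9533 h.
B: H_s = arccos(−tan 57.1° · tan 2.2°) = 93.40°, so 2H_s/15 = 12.4533 h.
Ratio A/B = 12.9533 / 12.4533 = 1.0402.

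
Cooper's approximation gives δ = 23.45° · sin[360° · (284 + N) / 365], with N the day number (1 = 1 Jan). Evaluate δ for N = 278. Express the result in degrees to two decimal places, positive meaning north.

-5.79°

360 × (284 + 278) / 365 = 554.301°; sin(554.301°) = -0.2470.
δ = 23.45 × -0.2470 = -5.792° ≈ -5.79°.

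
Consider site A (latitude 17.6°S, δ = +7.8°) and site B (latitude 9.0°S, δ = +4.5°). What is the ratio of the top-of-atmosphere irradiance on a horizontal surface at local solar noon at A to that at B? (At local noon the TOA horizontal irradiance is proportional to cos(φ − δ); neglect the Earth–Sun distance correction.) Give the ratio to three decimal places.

A: cos θ_z = cos(-17.6° − (7.8°)) = 0.9033.
B: cos θ_z = cos(-9.0° − (4.5°)) = 0.9724.
Ratio A/B = 0.9033 / 0.9724 = 0.9289.

0.929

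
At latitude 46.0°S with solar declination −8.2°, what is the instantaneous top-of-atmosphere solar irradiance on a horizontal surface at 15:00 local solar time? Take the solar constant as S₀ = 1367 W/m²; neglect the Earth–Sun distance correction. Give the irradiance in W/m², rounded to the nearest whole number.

Hour angle H = 15° × (15 − 12) = 45.00°.
With φ = -46.0°, δ = -8.2°, H = 45.00°: sin φ sin δ = 0.1026, cos φ cos δ cos H = 0.4862, so cos θ_z = 0.5888.
Top-of-atmosphere irradiance = S₀ cos θ_z = 1367 × 0.5888 = 804.89 W/m².

805 W/m²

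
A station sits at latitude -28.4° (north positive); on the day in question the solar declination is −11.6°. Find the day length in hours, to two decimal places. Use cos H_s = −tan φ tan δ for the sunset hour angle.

−tan φ tan δ = −(-0.5407)(-0.2053) = -0.1110; H_s = arccos(-0.1110) = 96.37°.
Day length = 2 H_s / 15° h⁻¹ = 192.74° / 15 = 12.849 h.

12.85 hours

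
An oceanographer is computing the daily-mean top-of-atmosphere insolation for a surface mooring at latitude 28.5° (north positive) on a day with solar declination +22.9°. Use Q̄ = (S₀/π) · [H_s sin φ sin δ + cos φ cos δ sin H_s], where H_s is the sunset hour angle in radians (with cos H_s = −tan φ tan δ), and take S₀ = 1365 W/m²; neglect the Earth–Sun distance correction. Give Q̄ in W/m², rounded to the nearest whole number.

488 W/m²

−tan φ tan δ = −(0.5430)(0.4224) = -0.2294; H_s = arccos(-0.2294) = 103.26°. In radians, H_s = 1.8022.
H_s sin φ sin δ = 1.8022 × 0.4772 × 0.3891 = 0.3346.
cos φ cos δ sin H_s = 0.8788 × 0.9212 × 0.9733 = 0.7879.
Q̄ = (1365/π) × (0.3346 + 0.7879) = 434.49 × 1.1225 = 487.72 W/m².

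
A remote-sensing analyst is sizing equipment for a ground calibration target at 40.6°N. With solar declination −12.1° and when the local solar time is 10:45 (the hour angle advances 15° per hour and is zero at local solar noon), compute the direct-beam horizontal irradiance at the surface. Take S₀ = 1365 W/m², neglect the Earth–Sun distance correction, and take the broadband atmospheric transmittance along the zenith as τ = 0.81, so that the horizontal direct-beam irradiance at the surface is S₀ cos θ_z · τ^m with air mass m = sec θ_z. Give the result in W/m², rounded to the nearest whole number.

Hour angle H = 15° × (10.75 − 12) = -18.75°.
With φ = 40.6°, δ = -12.1°, H = -18.75°: sin φ sin δ = -0.1364, cos φ cos δ cos H = 0.7030, so cos θ_z = 0.5666.
Air mass m = 1/cos θ_z = 1/0.5666 = 1.765; τ^m = 0.81^1.765 = 0.6894.
Surface direct beam = 1365 × 0.5666 × 0.6894 = 533.19 W/m².

533 W/m²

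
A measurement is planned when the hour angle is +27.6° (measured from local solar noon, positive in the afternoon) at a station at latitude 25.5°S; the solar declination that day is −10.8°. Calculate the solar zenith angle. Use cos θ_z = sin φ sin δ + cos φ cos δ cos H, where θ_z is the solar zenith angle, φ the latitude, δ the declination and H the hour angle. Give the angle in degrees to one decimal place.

30.0°

cos θ_z = sin φ sin δ + cos φ cos δ cos H = (-0.4305)(-0.1874) + (0.9026)(0.9823)(0.8862) = 0.8664.
θ_z = arccos(0.8664) = 29.96°.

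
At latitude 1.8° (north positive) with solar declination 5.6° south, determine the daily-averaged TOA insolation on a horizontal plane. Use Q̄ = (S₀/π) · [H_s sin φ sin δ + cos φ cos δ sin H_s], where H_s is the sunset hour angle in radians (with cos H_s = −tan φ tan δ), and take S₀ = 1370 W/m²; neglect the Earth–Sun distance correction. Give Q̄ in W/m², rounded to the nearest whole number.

The sunset hour angle satisfies cos H_s = −tan φ tan δ = 0.0031, giving H_s = 89.82°. In radians, H_s = 1.5677.
H_s sin φ sin δ = 1.5677 × 0.0314 × -0.0976 = -0.0048.
cos φ cos δ sin H_s = 0.9995 × 0.9952 × 1.0000 = 0.9947.
Q̄ = (1370/π) × (-0.0048 + 0.9947) = 436.08 × 0.9899 = 431.68 W/m².

432 W/m²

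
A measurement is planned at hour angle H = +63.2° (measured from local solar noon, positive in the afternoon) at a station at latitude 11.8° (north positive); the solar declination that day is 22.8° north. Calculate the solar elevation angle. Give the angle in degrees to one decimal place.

29.1°

With φ = 11.8°, δ = 22.8°, H = 63.20°: sin φ sin δ = 0.0792, cos φ cos δ cos H = 0.4069, so cos θ_z = 0.4861.
θ_z = arccos(0.4861) = 60.92°, so the elevation is 90° − 60.92° = 29.08°.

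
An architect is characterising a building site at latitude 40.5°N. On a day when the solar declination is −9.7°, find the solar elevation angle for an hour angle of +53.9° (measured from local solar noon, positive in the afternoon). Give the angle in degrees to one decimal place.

With φ = 40.5°, δ = -9.7°, H = 53.90°: sin φ sin δ = -0.1094, cos φ cos δ cos H = 0.4416, so cos θ_z = 0.3322.
θ_z = arccos(0.3322) = 70.60°, so the elevation is 90° − 70.60° = 19.40°.

19.4°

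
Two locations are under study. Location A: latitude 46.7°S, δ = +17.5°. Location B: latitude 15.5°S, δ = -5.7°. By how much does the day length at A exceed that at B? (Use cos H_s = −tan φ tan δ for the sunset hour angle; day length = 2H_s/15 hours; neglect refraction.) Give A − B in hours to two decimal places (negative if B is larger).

-2.82 h

A: H_s = arccos(−tan -46.7° · tan 17.5°) = 70.45°, so 2H_s/15 = 9.3933 h.
B: H_s = arccos(−tan -15.5° · tan -5.7°) = 91.59°, so 2H_s/15 = 12.2120 h.
A − B = 9.3933 − 12.2120 = -2.8187 h.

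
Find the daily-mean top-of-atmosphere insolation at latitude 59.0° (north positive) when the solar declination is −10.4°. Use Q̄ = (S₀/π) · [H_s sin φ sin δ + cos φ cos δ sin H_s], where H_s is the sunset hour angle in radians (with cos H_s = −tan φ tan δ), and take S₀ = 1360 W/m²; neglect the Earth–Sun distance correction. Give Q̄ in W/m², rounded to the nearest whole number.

cos H_s = −tan(59.0°) · tan(-10.4°) = 0.3055, so H_s = arccos(0.3055) = 72.21°. In radians, H_s = 1.2603.
H_s sin φ sin δ = 1.2603 × 0.8572 × -0.1805 = -0.1950.
cos φ cos δ sin H_s = 0.5150 × 0.9836 × 0.9522 = 0.4823.
Q̄ = (1360/π) × (-0.1950 + 0.4823) = 432.90 × 0.2873 = 124.37 W/m².

124 W/m²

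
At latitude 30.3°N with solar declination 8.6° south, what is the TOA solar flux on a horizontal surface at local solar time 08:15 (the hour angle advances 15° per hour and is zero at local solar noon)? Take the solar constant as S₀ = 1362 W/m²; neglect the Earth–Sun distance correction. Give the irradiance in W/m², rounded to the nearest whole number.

Hour angle H = 15° × (8.25 − 12) = -56.25°.
cos θ_z = sin(30.3°) sin(-8.6°) + cos(30.3°) cos(-8.6°) cos(-56.25°) = -0.0754 + 0.4743 = 0.3989.
Top-of-atmosphere irradiance = S₀ cos θ_z = 1362 × 0.3989 = 543.30 W/m².

543 W/m²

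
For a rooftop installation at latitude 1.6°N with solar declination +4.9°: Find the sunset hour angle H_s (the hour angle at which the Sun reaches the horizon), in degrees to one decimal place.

−tan φ tan δ = −(0.0279)(0.0857) = -0.0024; H_s = arccos(-0.0024) = 90.14°.

90.1°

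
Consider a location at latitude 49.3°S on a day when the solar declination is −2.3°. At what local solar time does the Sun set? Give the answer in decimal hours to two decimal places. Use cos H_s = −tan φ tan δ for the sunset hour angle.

The sunset hour angle satisfies cos H_s = −tan φ tan δ = -0.0467, giving H_s = 92.68°.
Sunset is at 12 + H_s/15 = 12 + 6.179 = 18.179 h local solar time.

18.18 h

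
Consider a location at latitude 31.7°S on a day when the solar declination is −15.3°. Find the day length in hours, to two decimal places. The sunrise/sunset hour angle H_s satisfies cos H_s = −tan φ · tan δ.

The sunset hour angle satisfies cos H_s = −tan φ tan δ = -0.1690, giving H_s = 99.73°.
Day length = 2 H_s / 15° h⁻¹ = 199.46° / 15 = 13.297 h.

13.30 hours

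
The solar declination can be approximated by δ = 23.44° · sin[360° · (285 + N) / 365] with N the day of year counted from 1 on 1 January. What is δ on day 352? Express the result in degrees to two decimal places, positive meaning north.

360 × (285 + 352) / 365 = 628.274°; sin(628.274°) = -0.9995.
δ = 23.44 × -0.9995 = -23.428° ≈ -23.43°.

-23.43°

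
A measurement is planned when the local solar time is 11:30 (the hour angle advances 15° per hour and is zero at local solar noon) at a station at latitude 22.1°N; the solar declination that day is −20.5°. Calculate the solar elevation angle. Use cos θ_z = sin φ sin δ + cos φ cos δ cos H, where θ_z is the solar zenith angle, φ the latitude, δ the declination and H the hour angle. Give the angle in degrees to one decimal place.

Hour angle H = 15° × (11.5 − 12) = -7.50°.
cos θ_z = sin φ sin δ + cos φ cos δ cos H = (0.3762)(-0.3502) + (0.9265)(0.9367)(0.9914) = 0.7286.
θ_z = arccos(0.7286) = 43.23°, so the elevation is 90° − 43.23° = 46.77°.

46.8°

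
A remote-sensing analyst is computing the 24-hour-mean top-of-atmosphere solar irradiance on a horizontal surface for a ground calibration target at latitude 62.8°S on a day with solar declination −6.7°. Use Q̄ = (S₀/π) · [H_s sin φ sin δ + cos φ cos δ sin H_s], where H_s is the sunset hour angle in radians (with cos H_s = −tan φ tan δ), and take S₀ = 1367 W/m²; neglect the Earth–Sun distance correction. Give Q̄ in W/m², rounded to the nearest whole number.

The sunset hour angle satisfies cos H_s = −tan φ tan δ = -0.2286, giving H_s = 103.21°. In radians, H_s = 1.8014.
H_s sin φ sin δ = 1.8014 × -0.8894 × -0.1167 = 0.1870.
cos φ cos δ sin H_s = 0.4571 × 0.9932 × 0.9735 = 0.4420.
Q̄ = (1367/π) × (0.1870 + 0.4420) = 435.13 × 0.6290 = 273.70 W/m².

274 W/m²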